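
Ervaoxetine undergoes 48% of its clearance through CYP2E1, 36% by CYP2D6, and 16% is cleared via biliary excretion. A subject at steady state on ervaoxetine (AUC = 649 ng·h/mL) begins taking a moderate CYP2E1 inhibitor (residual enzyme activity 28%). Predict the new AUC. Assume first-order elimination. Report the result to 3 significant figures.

992 ng·h/mL

The CYP2E1 pathway (48% of clearance) falls to 0.28× activity: 0.48 × 0.28 = 0.1344.
CYP2D6 (36%) and the residual 16% are unaffected.
CL_new/CL_old = 0.1344 + 0.36 + 0.16 = 0.6544.
New AUC = baseline ÷ relative clearance = 649 / 0.6544 = 992 ng·h/mL.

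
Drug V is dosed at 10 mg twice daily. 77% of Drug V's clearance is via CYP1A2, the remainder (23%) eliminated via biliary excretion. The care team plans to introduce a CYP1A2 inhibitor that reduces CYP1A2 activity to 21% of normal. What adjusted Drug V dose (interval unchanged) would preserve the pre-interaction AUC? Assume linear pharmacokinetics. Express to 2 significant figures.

3.9 mg

The CYP1A2 pathway (77% of clearance) drops to 0.21× activity: 0.77 × 0.21 = 0.1617.
The remaining 23% of clearance is unaffected.
Relative clearance = 0.1617 + 0.23 = 0.3917.
To maintain the same steady-state level, dose must scale with clearance: new dose = 10 × 0.3917 = 3.9 mg.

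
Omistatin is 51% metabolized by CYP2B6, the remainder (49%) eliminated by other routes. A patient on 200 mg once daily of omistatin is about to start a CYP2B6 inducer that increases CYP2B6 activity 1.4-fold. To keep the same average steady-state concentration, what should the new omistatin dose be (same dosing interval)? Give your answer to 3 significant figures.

241 mg

The CYP2B6 pathway (51% of clearance) is boosted to 1.4× activity: 0.51 × 1.4 = 0.714.
Non-CYP routes (49%) are unchanged.
Relative clearance = 0.714 + 0.49 = 1.204.
Css,avg = (dose rate)/CL, so holding Css fixed requires dose ∝ CL: 200 × 1.204 = 241 mg.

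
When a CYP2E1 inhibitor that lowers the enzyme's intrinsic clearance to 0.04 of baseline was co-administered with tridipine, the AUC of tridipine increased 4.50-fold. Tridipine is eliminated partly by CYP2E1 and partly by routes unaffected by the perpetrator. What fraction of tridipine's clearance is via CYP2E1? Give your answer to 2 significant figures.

Write x for the fraction cleared via CYP2E1. The observed AUC change means clearance fell to 1/4.50 = 0.2222 of baseline.
Setting x·0.04 + (1 − x) = 0.2222 and solving: x = (0.2222 − 1)/(0.04 − 1) = 0.81.

0.81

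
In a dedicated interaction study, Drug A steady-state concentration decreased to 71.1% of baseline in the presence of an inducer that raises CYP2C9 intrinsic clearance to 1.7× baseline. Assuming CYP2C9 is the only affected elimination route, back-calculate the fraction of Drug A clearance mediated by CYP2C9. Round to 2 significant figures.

0.58

Call the CYP2C9 fraction fm. After the interaction, CL_new/CL_old = fm × 1.7 + (1 − fm).
Steady-state concentration ratio = 1 / (new CL fraction), so new CL fraction = 1 / 0.711 = 1.406.
fm × 1.7 + 1 − fm = 1.406  ⇒  fm × (1.7 − 1) = 0.4065  ⇒  fm = 0.58.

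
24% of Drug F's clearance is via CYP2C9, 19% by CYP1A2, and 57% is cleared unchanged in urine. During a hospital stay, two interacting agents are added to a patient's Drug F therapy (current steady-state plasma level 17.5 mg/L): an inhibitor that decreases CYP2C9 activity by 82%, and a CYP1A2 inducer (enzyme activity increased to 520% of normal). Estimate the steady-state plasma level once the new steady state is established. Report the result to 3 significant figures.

10.9 mg/L

The CYP2C9 pathway (24% of clearance) drops to 0.18× activity: 0.24 × 0.18 = 0.0432.
The CYP1A2 pathway (19% of clearance) increases to 5.2× activity: 0.19 × 5.2 = 0.988.
Non-CYP routes (57%) are unchanged.
Relative clearance = 0.0432 + 0.988 + 0.57 = 1.6012.
Dividing the baseline by the relative clearance: 17.5 / 1.6012 = 10.9 mg/L.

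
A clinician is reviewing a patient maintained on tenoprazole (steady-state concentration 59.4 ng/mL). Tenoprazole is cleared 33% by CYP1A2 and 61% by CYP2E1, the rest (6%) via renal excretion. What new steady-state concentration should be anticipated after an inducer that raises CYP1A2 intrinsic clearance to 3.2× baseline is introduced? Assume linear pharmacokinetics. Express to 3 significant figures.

CYP1A2: 0.33 × 3.2 = 1.056
CYP2E1: 0.61 (unchanged)
Other: 0.06 (unchanged)
New clearance relative to baseline: 1.056 + 0.61 + 0.06 = 1.726.
Steady-state concentration ∝ 1/CL, so new value = 59.4 / 1.726 = 34.4 ng/mL.

34.4 ng/mL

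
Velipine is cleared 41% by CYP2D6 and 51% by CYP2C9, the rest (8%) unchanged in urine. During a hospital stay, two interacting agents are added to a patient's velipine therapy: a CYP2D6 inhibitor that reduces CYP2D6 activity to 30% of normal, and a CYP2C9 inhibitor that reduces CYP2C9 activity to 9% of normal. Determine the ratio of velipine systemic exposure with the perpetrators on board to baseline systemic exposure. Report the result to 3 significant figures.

The CYP2D6 pathway (41% of clearance) drops to 0.3× activity: 0.41 × 0.3 = 0.123.
The CYP2C9 pathway (51% of clearance) drops to 0.09× activity: 0.51 × 0.09 = 0.0459.
Non-CYP routes (8%) are unchanged.
Relative clearance = 0.123 + 0.0459 + 0.08 = 0.2489.
Net systemic exposure ratio = 1 / 0.2489 = 4.02.

4.02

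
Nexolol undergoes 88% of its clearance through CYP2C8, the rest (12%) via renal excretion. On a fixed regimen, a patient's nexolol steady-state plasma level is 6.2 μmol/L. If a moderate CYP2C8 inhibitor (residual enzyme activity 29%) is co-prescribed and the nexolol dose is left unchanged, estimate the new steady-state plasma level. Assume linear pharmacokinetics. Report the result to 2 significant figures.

The CYP2C8 pathway (88% of clearance) falls to 0.29× activity: 0.88 × 0.29 = 0.2552.
Non-CYP routes (12%) are unchanged.
New clearance relative to baseline: 0.2552 + 0.12 = 0.3752.
With dosing unchanged, steady-state plasma level scales as 1/CL: 6.2 / 0.3752 = 17 μmol/L.

17 μmol/L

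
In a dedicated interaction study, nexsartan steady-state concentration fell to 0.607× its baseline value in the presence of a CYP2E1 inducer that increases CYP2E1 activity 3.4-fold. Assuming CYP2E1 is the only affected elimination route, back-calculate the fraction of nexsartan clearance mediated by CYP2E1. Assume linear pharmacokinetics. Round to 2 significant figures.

0.27

Write x for the fraction cleared via CYP2E1. The observed steady-state concentration change means clearance rose to 1/0.607 = 1.647 of baseline.
Setting x·3.4 + (1 − x) = 1.647 and solving: x = (1.647 − 1)/(3.4 − 1) = 0.27.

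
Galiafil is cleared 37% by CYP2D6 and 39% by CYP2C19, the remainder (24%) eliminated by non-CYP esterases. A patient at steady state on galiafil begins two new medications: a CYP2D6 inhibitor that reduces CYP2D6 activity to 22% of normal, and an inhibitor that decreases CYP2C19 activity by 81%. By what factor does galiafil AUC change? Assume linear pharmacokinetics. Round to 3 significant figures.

2.53

CYP2D6: 0.37 × 0.22 = 0.0814
CYP2C19: 0.39 × 0.19 = 0.0741
Other: 0.24 (unchanged)
CL_new/CL_old = 0.0814 + 0.0741 + 0.24 = 0.3955.
AUC ∝ 1/CL: fold-change = 1 / 0.3955 = 2.53.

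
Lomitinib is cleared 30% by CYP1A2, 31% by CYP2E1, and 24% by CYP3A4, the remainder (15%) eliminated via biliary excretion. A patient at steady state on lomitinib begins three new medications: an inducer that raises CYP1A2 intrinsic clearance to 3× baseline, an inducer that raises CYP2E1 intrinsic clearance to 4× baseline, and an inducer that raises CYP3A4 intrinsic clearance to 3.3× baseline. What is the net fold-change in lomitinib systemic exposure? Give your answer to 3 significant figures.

0.324

The CYP1A2 pathway (30% of clearance) is boosted to 3× activity: 0.3 × 3 = 0.9.
The CYP2E1 pathway (31% of clearance) increases to 4× activity: 0.31 × 4 = 1.24.
The CYP3A4 pathway (24% of clearance) rises to 3.3× activity: 0.24 × 3.3 = 0.792.
Non-CYP routes (15%) are unchanged.
New clearance relative to baseline: 0.9 + 1.24 + 0.792 + 0.15 = 3.082.
Systemic exposure ∝ 1/CL: fold-change = 1 / 3.082 = 0.324.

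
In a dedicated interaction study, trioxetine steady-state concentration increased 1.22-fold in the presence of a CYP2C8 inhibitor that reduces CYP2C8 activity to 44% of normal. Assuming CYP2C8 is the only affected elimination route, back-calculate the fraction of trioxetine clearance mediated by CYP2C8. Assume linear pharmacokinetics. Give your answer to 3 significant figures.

0.322

CL'/CL = 1 / 1.22 = 0.8197
0.44·fm + (1 − fm) = 0.8197
fm = (0.8197 − 1) / (0.44 − 1) = 0.322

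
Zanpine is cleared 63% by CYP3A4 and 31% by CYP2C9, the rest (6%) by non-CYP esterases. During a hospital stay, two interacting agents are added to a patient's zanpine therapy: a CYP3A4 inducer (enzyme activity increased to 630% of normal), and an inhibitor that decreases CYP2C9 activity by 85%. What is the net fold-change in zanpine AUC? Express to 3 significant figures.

The CYP3A4 pathway (63% of clearance) rises to 6.3× activity: 0.63 × 6.3 = 3.969.
The CYP2C9 pathway (31% of clearance) falls to 0.15× activity: 0.31 × 0.15 = 0.0465.
Non-CYP routes (6%) are unchanged.
Relative clearance = 3.969 + 0.0465 + 0.06 = 4.0755.
Net AUC ratio = 1 / 4.0755 = 0.245.

0.245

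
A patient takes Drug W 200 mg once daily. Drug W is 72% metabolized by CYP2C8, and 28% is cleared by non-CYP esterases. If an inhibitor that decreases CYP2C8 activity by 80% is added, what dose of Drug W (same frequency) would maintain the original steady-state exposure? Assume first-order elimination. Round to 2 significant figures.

The CYP2C8 pathway (72% of clearance) is reduced to 0.2× activity: 0.72 × 0.2 = 0.144.
Non-CYP routes (28%) are unchanged.
Relative clearance = 0.144 + 0.28 = 0.424.
Css,avg = (dose rate)/CL, so holding Css fixed requires dose ∝ CL: 200 × 0.424 = 85 mg.

85 mg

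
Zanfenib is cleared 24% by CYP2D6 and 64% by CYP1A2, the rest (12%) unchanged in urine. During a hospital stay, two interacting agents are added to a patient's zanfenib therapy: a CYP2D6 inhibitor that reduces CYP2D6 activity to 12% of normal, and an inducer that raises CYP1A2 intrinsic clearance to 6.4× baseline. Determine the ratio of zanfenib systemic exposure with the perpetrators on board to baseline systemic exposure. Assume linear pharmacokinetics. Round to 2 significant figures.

CYP2D6: 0.24 × 0.12 = 0.0288
CYP1A2: 0.64 × 6.4 = 4.096
Other: 0.12 (unchanged)
CL_new/CL_old = 0.0288 + 4.096 + 0.12 = 4.2448.
Systemic exposure ∝ 1/CL: fold-change = 1 / 4.2448 = 0.24.

0.24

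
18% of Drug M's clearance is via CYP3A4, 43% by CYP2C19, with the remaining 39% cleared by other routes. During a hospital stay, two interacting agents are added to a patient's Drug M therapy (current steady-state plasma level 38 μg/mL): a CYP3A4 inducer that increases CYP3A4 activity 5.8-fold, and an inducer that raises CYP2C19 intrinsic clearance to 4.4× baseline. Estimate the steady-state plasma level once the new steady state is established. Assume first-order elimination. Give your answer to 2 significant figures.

CYP3A4: 0.18 × 5.8 = 1.044
CYP2C19: 0.43 × 4.4 = 1.892
Other: 0.39 (unchanged)
New clearance relative to baseline: 1.044 + 1.892 + 0.39 = 3.326.
Steady-state plasma level ∝ 1/CL: new value = 38 / 3.326 = 11 μg/mL.

11 μg/mL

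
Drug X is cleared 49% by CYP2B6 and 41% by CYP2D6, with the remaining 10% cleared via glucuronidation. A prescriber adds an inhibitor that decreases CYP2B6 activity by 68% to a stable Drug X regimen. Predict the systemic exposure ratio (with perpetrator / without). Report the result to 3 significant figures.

The CYP2B6 pathway (49% of clearance) falls to 0.32× activity: 0.49 × 0.32 = 0.1568.
CYP2D6 (41%) and the residual 10% are unaffected.
New clearance relative to baseline: 0.1568 + 0.41 + 0.1 = 0.6668.
Systemic exposure ratio = CL_old/CL_new = 1 / 0.6668 = 1.50.

1.50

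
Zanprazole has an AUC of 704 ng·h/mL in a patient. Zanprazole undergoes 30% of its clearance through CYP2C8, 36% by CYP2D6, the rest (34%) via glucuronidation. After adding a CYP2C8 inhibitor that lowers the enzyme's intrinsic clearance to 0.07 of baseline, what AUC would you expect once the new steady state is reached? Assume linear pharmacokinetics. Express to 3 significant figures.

976 ng·h/mL

The CYP2C8 pathway (30% of clearance) drops to 0.07× activity: 0.3 × 0.07 = 0.021.
CYP2D6 (36%) and the residual 34% are unaffected.
CL_new/CL_old = 0.021 + 0.36 + 0.34 = 0.721.
New AUC = baseline ÷ relative clearance = 704 / 0.721 = 976 ng·h/mL.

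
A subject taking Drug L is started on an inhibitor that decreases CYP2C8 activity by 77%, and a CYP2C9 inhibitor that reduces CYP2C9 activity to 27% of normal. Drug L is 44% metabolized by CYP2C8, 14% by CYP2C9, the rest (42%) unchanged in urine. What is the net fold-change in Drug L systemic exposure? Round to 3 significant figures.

The CYP2C8 pathway (44% of clearance) drops to 0.23× activity: 0.44 × 0.23 = 0.1012.
The CYP2C9 pathway (14% of clearance) falls to 0.27× activity: 0.14 × 0.27 = 0.0378.
Non-CYP routes (42%) are unchanged.
New clearance relative to baseline: 0.1012 + 0.0378 + 0.42 = 0.559.
Net systemic exposure ratio = 1 / 0.559 = 1.79.

1.79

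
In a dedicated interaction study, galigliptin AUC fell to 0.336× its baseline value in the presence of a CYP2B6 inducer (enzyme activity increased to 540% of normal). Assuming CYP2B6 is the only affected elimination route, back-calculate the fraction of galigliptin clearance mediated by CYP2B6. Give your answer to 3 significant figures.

Call the CYP2B6 fraction fm. After the interaction, CL_new/CL_old = fm × 5.4 + (1 − fm).
AUC ratio = 1 / (new CL fraction), so new CL fraction = 1 / 0.336 = 2.976.
fm × 5.4 + 1 − fm = 2.976  ⇒  fm × (5.4 − 1) = 1.976  ⇒  fm = 0.449.

0.449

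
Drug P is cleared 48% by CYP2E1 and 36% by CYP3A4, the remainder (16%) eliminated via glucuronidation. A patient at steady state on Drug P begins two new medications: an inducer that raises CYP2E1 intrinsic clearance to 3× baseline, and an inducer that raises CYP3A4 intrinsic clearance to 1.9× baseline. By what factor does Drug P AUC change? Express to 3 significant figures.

The CYP2E1 pathway (48% of clearance) increases to 3× activity: 0.48 × 3 = 1.44.
The CYP3A4 pathway (36% of clearance) is boosted to 1.9× activity: 0.36 × 1.9 = 0.684.
Non-CYP routes (16%) are unchanged.
Relative clearance = 1.44 + 0.684 + 0.16 = 2.284.
Net AUC ratio = 1 / 2.284 = 0.438.

0.438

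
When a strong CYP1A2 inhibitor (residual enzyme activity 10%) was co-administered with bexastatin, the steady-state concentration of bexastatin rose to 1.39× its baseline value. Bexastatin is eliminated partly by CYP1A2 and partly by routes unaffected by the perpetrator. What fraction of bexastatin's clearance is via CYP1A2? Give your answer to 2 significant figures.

0.31

Let fm be the CYP1A2 fraction. New clearance relative to baseline = fm × 0.1 + (1 − fm).
Steady-state concentration ratio = 1 / (new CL fraction), so new CL fraction = 1 / 1.39 = 0.7194.
fm × 0.1 + 1 − fm = 0.7194  ⇒  fm × (0.1 − 1) = −0.2806  ⇒  fm = 0.31.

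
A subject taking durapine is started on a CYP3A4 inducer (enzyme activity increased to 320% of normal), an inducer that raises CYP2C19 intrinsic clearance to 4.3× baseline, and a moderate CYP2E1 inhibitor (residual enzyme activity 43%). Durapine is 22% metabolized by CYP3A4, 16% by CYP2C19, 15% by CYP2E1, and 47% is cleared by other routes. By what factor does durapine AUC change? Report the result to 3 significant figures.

The CYP3A4 pathway (22% of clearance) rises to 3.2× activity: 0.22 × 3.2 = 0.704.
The CYP2C19 pathway (16% of clearance) is boosted to 4.3× activity: 0.16 × 4.3 = 0.688.
The CYP2E1 pathway (15% of clearance) drops to 0.43× activity: 0.15 × 0.43 = 0.0645.
The remaining 47% of clearance is unaffected.
New clearance relative to baseline: 0.704 + 0.688 + 0.0645 + 0.47 = 1.9265.
AUC ∝ 1/CL: fold-change = 1 / 1.9265 = 0.519.

0.519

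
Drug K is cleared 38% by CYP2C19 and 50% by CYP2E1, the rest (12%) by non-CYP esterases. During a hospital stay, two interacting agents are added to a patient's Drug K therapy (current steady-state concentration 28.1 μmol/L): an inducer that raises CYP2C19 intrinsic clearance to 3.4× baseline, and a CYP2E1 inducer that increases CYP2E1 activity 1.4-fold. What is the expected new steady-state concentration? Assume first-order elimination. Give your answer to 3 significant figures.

13.3 μmol/L

The CYP2C19 pathway (38% of clearance) is boosted to 3.4× activity: 0.38 × 3.4 = 1.292.
The CYP2E1 pathway (50% of clearance) rises to 1.4× activity: 0.5 × 1.4 = 0.7.
The remaining 12% of clearance is unaffected.
CL_new/CL_old = 1.292 + 0.7 + 0.12 = 2.112.
Steady-state concentration ∝ 1/CL: new value = 28.1 / 2.112 = 13.3 μmol/L.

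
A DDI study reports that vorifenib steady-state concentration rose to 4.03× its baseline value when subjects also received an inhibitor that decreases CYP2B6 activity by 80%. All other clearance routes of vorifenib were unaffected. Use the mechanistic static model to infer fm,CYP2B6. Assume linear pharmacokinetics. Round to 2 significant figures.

Let fm be the CYP2B6 fraction. New clearance relative to baseline = fm × 0.2 + (1 − fm).
Steady-state concentration ratio = 1 / (new CL fraction), so new CL fraction = 1 / 4.03 = 0.2481.
fm × 0.2 + 1 − fm = 0.2481  ⇒  fm × (0.2 − 1) = −0.7519  ⇒  fm = 0.94.

0.94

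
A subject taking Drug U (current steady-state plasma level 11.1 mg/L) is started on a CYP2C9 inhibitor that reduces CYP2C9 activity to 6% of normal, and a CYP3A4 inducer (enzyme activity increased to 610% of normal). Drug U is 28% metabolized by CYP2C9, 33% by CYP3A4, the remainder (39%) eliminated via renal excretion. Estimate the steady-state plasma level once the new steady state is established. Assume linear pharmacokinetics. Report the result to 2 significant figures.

The CYP2C9 pathway (28% of clearance) falls to 0.06× activity: 0.28 × 0.06 = 0.0168.
The CYP3A4 pathway (33% of clearance) is boosted to 6.1× activity: 0.33 × 6.1 = 2.013.
Non-CYP routes (39%) are unchanged.
CL_new/CL_old = 0.0168 + 2.013 + 0.39 = 2.4198.
Dividing the baseline by the relative clearance: 11.1 / 2.4198 = 4.6 mg/L.

4.6 mg/L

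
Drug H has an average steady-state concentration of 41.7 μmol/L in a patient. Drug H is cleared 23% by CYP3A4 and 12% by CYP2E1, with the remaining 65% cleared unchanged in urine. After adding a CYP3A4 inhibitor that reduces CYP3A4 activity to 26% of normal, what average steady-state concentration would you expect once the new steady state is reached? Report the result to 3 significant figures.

50.3 μmol/L

The CYP3A4 pathway (23% of clearance) is reduced to 0.26× activity: 0.23 × 0.26 = 0.0598.
CYP2E1 (12%) and the residual 65% are unaffected.
Relative clearance = 0.0598 + 0.12 + 0.65 = 0.8298.
Average steady-state concentration ∝ 1/CL, so new value = 41.7 / 0.8298 = 50.3 μmol/L.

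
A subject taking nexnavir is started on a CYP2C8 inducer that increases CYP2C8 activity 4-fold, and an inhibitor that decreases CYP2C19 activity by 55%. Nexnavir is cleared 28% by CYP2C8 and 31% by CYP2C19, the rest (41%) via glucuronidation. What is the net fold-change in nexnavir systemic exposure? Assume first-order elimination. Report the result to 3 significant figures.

0.599

CYP2C8: 0.28 × 4 = 1.12
CYP2C19: 0.31 × 0.45 = 0.1395
Other: 0.41 (unchanged)
Relative clearance = 1.12 + 0.1395 + 0.41 = 1.6695.
Because systemic exposure varies inversely with clearance, the combined effect is 1 / 1.6695 = 0.599.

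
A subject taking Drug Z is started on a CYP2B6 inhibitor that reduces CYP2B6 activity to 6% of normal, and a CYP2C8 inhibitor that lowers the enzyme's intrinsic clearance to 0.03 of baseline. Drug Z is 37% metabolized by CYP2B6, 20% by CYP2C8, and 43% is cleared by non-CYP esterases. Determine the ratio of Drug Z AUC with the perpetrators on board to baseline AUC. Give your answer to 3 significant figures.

CYP2B6: 0.37 × 0.06 = 0.0222
CYP2C8: 0.2 × 0.03 = 0.006
Other: 0.43 (unchanged)
CL_new/CL_old = 0.0222 + 0.006 + 0.43 = 0.4582.
Net AUC ratio = 1 / 0.4582 = 2.18.

2.18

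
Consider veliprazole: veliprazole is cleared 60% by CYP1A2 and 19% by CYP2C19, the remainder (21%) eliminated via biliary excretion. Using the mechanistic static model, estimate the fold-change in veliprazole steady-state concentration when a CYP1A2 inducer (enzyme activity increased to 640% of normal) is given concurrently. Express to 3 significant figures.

The CYP1A2 pathway (60% of clearance) is boosted to 6.4× activity: 0.6 × 6.4 = 3.84.
CYP2C19 (19%) and the residual 21% are unaffected.
Relative clearance = 3.84 + 0.19 + 0.21 = 4.24.
Steady-state concentration ratio = CL_old/CL_new = 1 / 4.24 = 0.236.

0.236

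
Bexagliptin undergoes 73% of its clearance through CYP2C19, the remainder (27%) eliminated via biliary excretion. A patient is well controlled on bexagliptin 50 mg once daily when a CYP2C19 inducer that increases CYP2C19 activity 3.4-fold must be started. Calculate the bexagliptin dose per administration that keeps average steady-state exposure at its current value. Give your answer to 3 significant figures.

CYP2C19: 0.73 × 3.4 = 2.482
Other: 0.27 (unchanged)
New clearance relative to baseline: 2.482 + 0.27 = 2.752.
To maintain the same steady-state level, dose must scale with clearance: new dose = 50 × 2.752 = 138 mg.

138 mg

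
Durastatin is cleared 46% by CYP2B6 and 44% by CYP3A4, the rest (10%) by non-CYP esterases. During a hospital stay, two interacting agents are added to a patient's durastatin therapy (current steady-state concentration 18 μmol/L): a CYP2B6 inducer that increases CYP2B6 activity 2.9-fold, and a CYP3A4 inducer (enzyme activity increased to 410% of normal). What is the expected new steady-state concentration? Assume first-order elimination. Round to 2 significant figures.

CYP2B6: 0.46 × 2.9 = 1.334
CYP3A4: 0.44 × 4.1 = 1.804
Other: 0.1 (unchanged)
CL_new/CL_old = 1.334 + 1.804 + 0.1 = 3.238.
Dividing the baseline by the relative clearance: 18 / 3.238 = 5.6 μmol/L.

5.6 μmol/L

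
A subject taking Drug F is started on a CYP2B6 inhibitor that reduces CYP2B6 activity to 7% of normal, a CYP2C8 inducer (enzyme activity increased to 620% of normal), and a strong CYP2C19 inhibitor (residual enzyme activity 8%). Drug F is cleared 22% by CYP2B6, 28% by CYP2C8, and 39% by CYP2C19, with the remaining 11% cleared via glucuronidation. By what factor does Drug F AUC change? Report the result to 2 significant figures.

0.53

The CYP2B6 pathway (22% of clearance) drops to 0.07× activity: 0.22 × 0.07 = 0.0154.
The CYP2C8 pathway (28% of clearance) rises to 6.2× activity: 0.28 × 6.2 = 1.736.
The CYP2C19 pathway (39% of clearance) is reduced to 0.08× activity: 0.39 × 0.08 = 0.0312.
Non-CYP routes (11%) are unchanged.
New clearance relative to baseline: 0.0154 + 1.736 + 0.0312 + 0.11 = 1.8926.
Because AUC varies inversely with clearance, the combined effect is 1 / 1.8926 = 0.53.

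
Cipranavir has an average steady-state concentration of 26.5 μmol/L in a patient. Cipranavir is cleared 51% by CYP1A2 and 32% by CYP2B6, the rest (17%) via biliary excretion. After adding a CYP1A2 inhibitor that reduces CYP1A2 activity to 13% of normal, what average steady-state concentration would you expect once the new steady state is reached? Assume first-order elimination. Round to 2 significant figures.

48 μmol/L

CYP1A2: 0.51 × 0.13 = 0.0663
CYP2B6: 0.32 (unchanged)
Other: 0.17 (unchanged)
CL_new/CL_old = 0.0663 + 0.32 + 0.17 = 0.5563.
New average steady-state concentration = baseline ÷ relative clearance = 26.5 / 0.5563 = 48 μmol/L.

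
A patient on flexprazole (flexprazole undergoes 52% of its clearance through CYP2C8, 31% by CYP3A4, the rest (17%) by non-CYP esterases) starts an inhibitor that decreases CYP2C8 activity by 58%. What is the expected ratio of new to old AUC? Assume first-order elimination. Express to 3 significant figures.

1.43

The CYP2C8 pathway (52% of clearance) drops to 0.42× activity: 0.52 × 0.42 = 0.2184.
CYP3A4 (31%) and the residual 17% are unaffected.
Relative clearance = 0.2184 + 0.31 + 0.17 = 0.6984.
AUC ratio = CL_old/CL_new = 1 / 0.6984 = 1.43.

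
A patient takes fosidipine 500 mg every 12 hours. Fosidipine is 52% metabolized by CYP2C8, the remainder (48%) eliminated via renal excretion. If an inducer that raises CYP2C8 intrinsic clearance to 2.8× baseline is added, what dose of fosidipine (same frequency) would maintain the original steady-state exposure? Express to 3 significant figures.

CYP2C8: 0.52 × 2.8 = 1.456
Other: 0.48 (unchanged)
CL_new/CL_old = 1.456 + 0.48 = 1.936.
Css,avg = (dose rate)/CL, so holding Css fixed requires dose ∝ CL: 500 × 1.936 = 968 mg.

968 mg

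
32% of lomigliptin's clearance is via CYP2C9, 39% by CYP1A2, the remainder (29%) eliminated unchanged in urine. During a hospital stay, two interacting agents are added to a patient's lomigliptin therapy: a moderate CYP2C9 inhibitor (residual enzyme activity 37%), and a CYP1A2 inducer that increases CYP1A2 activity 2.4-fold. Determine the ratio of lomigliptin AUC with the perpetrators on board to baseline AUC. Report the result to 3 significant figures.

0.744

CYP2C9: 0.32 × 0.37 = 0.1184
CYP1A2: 0.39 × 2.4 = 0.936
Other: 0.29 (unchanged)
Relative clearance = 0.1184 + 0.936 + 0.29 = 1.3444.
Because AUC varies inversely with clearance, the combined effect is 1 / 1.3444 = 0.744.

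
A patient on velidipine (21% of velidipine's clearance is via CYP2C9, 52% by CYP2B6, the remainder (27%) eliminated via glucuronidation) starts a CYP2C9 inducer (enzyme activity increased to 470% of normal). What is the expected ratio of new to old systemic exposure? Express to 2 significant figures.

0.56

The CYP2C9 pathway (21% of clearance) rises to 4.7× activity: 0.21 × 4.7 = 0.987.
CYP2B6 (52%) and the residual 27% are unaffected.
New clearance relative to baseline: 0.987 + 0.52 + 0.27 = 1.777.
Since systemic exposure ∝ 1/CL, the ratio is 1 / 1.777 = 0.56.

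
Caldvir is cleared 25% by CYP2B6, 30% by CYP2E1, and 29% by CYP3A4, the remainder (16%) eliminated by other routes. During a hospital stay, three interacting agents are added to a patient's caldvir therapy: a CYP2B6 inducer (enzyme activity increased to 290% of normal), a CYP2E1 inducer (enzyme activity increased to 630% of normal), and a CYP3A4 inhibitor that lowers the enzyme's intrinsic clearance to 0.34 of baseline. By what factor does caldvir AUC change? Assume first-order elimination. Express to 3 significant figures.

0.348

The CYP2B6 pathway (25% of clearance) increases to 2.9× activity: 0.25 × 2.9 = 0.725.
The CYP2E1 pathway (30% of clearance) increases to 6.3× activity: 0.3 × 6.3 = 1.89.
The CYP3A4 pathway (29% of clearance) falls to 0.34× activity: 0.29 × 0.34 = 0.0986.
The remaining 16% of clearance is unaffected.
Relative clearance = 0.725 + 1.89 + 0.0986 + 0.16 = 2.8736.
Because AUC varies inversely with clearance, the combined effect is 1 / 2.8736 = 0.348.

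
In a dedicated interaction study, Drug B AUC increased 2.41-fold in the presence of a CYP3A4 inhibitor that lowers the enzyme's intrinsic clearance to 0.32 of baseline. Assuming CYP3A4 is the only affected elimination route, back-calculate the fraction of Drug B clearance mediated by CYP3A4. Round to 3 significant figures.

0.860

Let x = fm,CYP3A4. Because AUC ∝ 1/CL, relative clearance fell to 1/2.41 = 0.4149.
Setting x·0.32 + (1 − x) = 0.4149 and solving: x = (0.4149 − 1)/(0.32 − 1) = 0.860.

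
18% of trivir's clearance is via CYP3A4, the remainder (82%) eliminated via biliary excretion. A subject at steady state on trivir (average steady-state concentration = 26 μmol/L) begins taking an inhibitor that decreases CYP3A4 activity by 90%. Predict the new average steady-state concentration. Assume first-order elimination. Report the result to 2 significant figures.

31 μmol/L

The CYP3A4 pathway (18% of clearance) is reduced to 0.1× activity: 0.18 × 0.1 = 0.018.
Non-CYP routes (82%) are unchanged.
New clearance relative to baseline: 0.018 + 0.82 = 0.838.
With dosing unchanged, average steady-state concentration scales as 1/CL: 26 / 0.838 = 31 μmol/L.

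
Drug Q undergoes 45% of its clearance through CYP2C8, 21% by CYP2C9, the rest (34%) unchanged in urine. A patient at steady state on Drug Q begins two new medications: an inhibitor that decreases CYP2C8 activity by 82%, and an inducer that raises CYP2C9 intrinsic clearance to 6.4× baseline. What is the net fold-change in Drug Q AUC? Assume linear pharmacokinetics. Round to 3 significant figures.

CYP2C8: 0.45 × 0.18 = 0.081
CYP2C9: 0.21 × 6.4 = 1.344
Other: 0.34 (unchanged)
CL_new/CL_old = 0.081 + 1.344 + 0.34 = 1.765.
Net AUC ratio = 1 / 1.765 = 0.567.

0.567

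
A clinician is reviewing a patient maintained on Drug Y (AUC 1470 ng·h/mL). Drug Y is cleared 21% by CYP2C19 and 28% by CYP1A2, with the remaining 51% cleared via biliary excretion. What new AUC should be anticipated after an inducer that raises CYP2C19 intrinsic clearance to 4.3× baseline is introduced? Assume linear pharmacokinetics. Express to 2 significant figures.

CYP2C19: 0.21 × 4.3 = 0.903
CYP1A2: 0.28 (unchanged)
Other: 0.51 (unchanged)
New clearance relative to baseline: 0.903 + 0.28 + 0.51 = 1.693.
New AUC = baseline ÷ relative clearance = 1470 / 1.693 = 8.7 × 10² ng·h/mL.

8.7 × 10² ng·h/mL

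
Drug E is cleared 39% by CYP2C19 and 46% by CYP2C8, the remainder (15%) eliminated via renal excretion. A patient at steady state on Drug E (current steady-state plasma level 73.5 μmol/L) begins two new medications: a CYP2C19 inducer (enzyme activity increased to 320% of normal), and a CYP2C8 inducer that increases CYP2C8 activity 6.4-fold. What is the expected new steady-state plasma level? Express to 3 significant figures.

16.9 μmol/L

The CYP2C19 pathway (39% of clearance) rises to 3.2× activity: 0.39 × 3.2 = 1.248.
The CYP2C8 pathway (46% of clearance) is boosted to 6.4× activity: 0.46 × 6.4 = 2.944.
The remaining 15% of clearance is unaffected.
Relative clearance = 1.248 + 2.944 + 0.15 = 4.342.
Dividing the baseline by the relative clearance: 73.5 / 4.342 = 16.9 μmol/L.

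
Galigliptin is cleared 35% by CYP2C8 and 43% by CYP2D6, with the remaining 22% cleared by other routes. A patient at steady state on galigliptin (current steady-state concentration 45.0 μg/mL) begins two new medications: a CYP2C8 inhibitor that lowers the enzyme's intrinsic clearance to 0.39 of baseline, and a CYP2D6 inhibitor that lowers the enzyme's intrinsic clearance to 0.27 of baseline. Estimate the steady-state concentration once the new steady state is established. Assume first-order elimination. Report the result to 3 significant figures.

The CYP2C8 pathway (35% of clearance) is reduced to 0.39× activity: 0.35 × 0.39 = 0.1365.
The CYP2D6 pathway (43% of clearance) drops to 0.27× activity: 0.43 × 0.27 = 0.1161.
The remaining 22% of clearance is unaffected.
Relative clearance = 0.1365 + 0.1161 + 0.22 = 0.4726.
New steady-state concentration = 45.0 / 0.4726 = 95.2 μg/mL (concentration scales inversely with clearance).

95.2 μg/mL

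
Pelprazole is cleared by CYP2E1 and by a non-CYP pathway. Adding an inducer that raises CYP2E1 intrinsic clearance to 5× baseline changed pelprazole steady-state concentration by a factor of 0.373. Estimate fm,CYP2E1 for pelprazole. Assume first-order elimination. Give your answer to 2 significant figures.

Let fm be the CYP2E1 fraction. New clearance relative to baseline = fm × 5 + (1 − fm).
Steady-state concentration ratio = 1 / (new CL fraction), so new CL fraction = 1 / 0.373 = 2.681.
fm × 5 + 1 − fm = 2.681  ⇒  fm × (5 − 1) = 1.681  ⇒  fm = 0.42.

0.42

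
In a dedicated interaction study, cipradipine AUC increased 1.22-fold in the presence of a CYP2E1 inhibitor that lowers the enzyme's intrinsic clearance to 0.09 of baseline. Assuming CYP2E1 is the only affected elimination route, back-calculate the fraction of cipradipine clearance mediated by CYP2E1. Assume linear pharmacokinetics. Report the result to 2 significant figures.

0.20

Call the CYP2E1 fraction fm. After the interaction, CL_new/CL_old = fm × 0.09 + (1 − fm).
AUC ratio = 1 / (new CL fraction), so new CL fraction = 1 / 1.22 = 0.8197.
fm × 0.09 + 1 − fm = 0.8197  ⇒  fm × (0.09 − 1) = −0.1803  ⇒  fm = 0.20.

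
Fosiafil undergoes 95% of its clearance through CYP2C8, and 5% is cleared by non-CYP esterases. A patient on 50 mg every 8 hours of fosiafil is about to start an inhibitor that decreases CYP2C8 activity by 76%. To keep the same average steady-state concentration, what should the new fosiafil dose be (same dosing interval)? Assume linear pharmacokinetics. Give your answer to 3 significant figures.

The CYP2C8 pathway (95% of clearance) falls to 0.24× activity: 0.95 × 0.24 = 0.228.
The remaining 5% of clearance is unaffected.
New clearance relative to baseline: 0.228 + 0.05 = 0.278.
Exposure is unchanged when dose changes in proportion to clearance. New dose = 50 mg × 0.278 = 13.9 mg.

13.9 mg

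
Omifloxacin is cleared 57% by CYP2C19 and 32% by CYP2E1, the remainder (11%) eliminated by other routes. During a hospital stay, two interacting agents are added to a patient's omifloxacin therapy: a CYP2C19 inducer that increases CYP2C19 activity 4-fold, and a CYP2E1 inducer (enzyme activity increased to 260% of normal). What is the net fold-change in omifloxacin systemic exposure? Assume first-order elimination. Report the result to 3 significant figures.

The CYP2C19 pathway (57% of clearance) is boosted to 4× activity: 0.57 × 4 = 2.28.
The CYP2E1 pathway (32% of clearance) rises to 2.6× activity: 0.32 × 2.6 = 0.832.
The remaining 11% of clearance is unaffected.
CL_new/CL_old = 2.28 + 0.832 + 0.11 = 3.222.
Because systemic exposure varies inversely with clearance, the combined effect is 1 / 3.222 = 0.310.

0.310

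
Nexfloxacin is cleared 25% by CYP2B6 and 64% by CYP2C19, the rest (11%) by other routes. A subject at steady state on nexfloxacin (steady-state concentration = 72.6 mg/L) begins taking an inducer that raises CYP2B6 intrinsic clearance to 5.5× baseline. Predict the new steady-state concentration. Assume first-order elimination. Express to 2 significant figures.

CYP2B6: 0.25 × 5.5 = 1.375
CYP2C19: 0.64 (unchanged)
Other: 0.11 (unchanged)
New clearance relative to baseline: 1.375 + 0.64 + 0.11 = 2.125.
New steady-state concentration = baseline ÷ relative clearance = 72.6 / 2.125 = 34 mg/L.

34 mg/L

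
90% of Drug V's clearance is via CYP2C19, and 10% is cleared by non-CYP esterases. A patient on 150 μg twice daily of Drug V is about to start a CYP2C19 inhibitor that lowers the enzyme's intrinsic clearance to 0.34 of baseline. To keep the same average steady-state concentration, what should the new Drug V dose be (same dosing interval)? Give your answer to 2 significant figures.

CYP2C19: 0.9 × 0.34 = 0.306
Other: 0.1 (unchanged)
New clearance relative to baseline: 0.306 + 0.1 = 0.406.
Exposure is unchanged when dose changes in proportion to clearance. New dose = 150 μg × 0.406 = 61 μg.

61 μg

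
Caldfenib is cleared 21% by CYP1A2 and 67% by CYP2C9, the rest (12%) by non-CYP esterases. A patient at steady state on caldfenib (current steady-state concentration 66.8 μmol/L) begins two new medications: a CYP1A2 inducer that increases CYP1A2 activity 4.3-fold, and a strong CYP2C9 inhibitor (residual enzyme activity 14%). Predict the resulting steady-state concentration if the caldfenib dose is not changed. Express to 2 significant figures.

60 μmol/L

CYP1A2: 0.21 × 4.3 = 0.903
CYP2C9: 0.67 × 0.14 = 0.0938
Other: 0.12 (unchanged)
Relative clearance = 0.903 + 0.0938 + 0.12 = 1.1168.
Steady-state concentration ∝ 1/CL: new value = 66.8 / 1.1168 = 60 μmol/L.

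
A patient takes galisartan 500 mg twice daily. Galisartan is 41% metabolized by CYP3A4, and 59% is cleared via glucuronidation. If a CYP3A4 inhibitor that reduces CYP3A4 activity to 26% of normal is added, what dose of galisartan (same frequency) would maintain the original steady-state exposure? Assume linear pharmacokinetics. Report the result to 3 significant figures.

348 mg

The CYP3A4 pathway (41% of clearance) is reduced to 0.26× activity: 0.41 × 0.26 = 0.1066.
Non-CYP routes (59%) are unchanged.
Relative clearance = 0.1066 + 0.59 = 0.6966.
Css,avg = (dose rate)/CL, so holding Css fixed requires dose ∝ CL: 500 × 0.6966 = 348 mg.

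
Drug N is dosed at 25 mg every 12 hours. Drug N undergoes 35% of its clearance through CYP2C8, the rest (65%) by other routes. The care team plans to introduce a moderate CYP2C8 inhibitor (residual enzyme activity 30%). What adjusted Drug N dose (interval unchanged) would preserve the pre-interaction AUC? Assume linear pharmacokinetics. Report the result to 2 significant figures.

19 mg

CYP2C8: 0.35 × 0.3 = 0.105
Other: 0.65 (unchanged)
CL_new/CL_old = 0.105 + 0.65 = 0.755.
Css,avg = (dose rate)/CL, so holding Css fixed requires dose ∝ CL: 25 × 0.755 = 19 mg.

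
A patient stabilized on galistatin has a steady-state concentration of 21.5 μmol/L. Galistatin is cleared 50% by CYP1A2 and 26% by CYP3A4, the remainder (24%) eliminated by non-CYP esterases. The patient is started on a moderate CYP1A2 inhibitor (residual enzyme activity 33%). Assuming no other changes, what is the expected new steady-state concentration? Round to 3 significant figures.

32.3 μmol/L

The CYP1A2 pathway (50% of clearance) drops to 0.33× activity: 0.5 × 0.33 = 0.165.
CYP3A4 (26%) and the residual 24% are unaffected.
Relative clearance = 0.165 + 0.26 + 0.24 = 0.665.
Steady-state concentration ∝ 1/CL, so new value = 21.5 / 0.665 = 32.3 μmol/L.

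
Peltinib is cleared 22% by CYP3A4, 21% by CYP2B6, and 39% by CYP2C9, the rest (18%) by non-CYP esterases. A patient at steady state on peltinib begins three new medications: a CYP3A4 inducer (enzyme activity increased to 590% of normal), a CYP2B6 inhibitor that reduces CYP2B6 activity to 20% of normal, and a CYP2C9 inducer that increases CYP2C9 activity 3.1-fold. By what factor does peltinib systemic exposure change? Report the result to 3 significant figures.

The CYP3A4 pathway (22% of clearance) is boosted to 5.9× activity: 0.22 × 5.9 = 1.298.
The CYP2B6 pathway (21% of clearance) is reduced to 0.2× activity: 0.21 × 0.2 = 0.042.
The CYP2C9 pathway (39% of clearance) increases to 3.1× activity: 0.39 × 3.1 = 1.209.
The remaining 18% of clearance is unaffected.
New clearance relative to baseline: 1.298 + 0.042 + 1.209 + 0.18 = 2.729.
Net systemic exposure ratio = 1 / 2.729 = 0.366.

0.366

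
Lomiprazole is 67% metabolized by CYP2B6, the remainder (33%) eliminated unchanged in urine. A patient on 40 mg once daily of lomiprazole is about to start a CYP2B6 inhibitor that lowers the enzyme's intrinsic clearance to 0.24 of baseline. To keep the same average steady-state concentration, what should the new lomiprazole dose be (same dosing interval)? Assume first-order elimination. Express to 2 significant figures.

The CYP2B6 pathway (67% of clearance) is reduced to 0.24× activity: 0.67 × 0.24 = 0.1608.
Non-CYP routes (33%) are unchanged.
New clearance relative to baseline: 0.1608 + 0.33 = 0.4908.
Css,avg = (dose rate)/CL, so holding Css fixed requires dose ∝ CL: 40 × 0.4908 = 20 mg.

20 mg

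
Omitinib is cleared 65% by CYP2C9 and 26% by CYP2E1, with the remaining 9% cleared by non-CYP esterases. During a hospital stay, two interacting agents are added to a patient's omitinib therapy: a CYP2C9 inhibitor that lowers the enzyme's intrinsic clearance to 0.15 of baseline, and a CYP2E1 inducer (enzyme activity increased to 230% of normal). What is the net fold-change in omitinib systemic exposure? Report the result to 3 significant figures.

1.27

The CYP2C9 pathway (65% of clearance) falls to 0.15× activity: 0.65 × 0.15 = 0.0975.
The CYP2E1 pathway (26% of clearance) rises to 2.3× activity: 0.26 × 2.3 = 0.598.
Non-CYP routes (9%) are unchanged.
CL_new/CL_old = 0.0975 + 0.598 + 0.09 = 0.7855.
Net systemic exposure ratio = 1 / 0.7855 = 1.27.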